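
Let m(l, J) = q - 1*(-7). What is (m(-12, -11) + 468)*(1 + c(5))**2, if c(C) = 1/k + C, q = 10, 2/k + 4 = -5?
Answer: 4365/4 ≈ 1091.3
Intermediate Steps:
k = -2/9 (k = 2/(-4 - 5) = 2/(-9) = 2*(-1/9) = -2/9 ≈ -0.22222)
c(C) = -9/2 + C (c(C) = 1/(-2/9) + C = -9/2 + C)
m(l, J) = 17 (m(l, J) = 10 - 1*(-7) = 10 + 7 = 17)
(m(-12, -11) + 468)*(1 + c(5))**2 = (17 + 468)*(1 + (-9/2 + 5))**2 = 485*(1 + 1/2)**2 = 485*(3/2)**2 = 485*(9/4) = 4365/4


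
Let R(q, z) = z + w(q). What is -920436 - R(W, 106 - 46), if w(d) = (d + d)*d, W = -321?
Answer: -1126578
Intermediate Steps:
w(d) = 2*d**2 (w(d) = (2*d)*d = 2*d**2)
R(q, z) = z + 2*q**2
-920436 - R(W, 106 - 46) = -920436 - ((106 - 46) + 2*(-321)**2) = -920436 - (60 + 2*103041) = -920436 - (60 + 206082) = -920436 - 1*206142 = -920436 - 206142 = -1126578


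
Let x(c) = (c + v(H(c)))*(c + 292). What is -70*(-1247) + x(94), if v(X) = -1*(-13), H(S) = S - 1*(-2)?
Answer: 128592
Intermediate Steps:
H(S) = 2 + S (H(S) = S + 2 = 2 + S)
v(X) = 13
x(c) = (13 + c)*(292 + c) (x(c) = (c + 13)*(c + 292) = (13 + c)*(292 + c))
-70*(-1247) + x(94) = -70*(-1247) + (3796 + 94² + 305*94) = 87290 + (3796 + 8836 + 28670) = 87290 + 41302 = 128592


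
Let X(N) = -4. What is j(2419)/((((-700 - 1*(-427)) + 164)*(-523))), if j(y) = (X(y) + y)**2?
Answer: 5832225/57007 ≈ 102.31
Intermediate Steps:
j(y) = (-4 + y)**2
j(2419)/((((-700 - 1*(-427)) + 164)*(-523))) = (-4 + 2419)**2/((((-700 - 1*(-427)) + 164)*(-523))) = 2415**2/((((-700 + 427) + 164)*(-523))) = 5832225/(((-273 + 164)*(-523))) = 5832225/((-109*(-523))) = 5832225/57007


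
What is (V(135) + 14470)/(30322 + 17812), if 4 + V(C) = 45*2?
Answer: 7278/24067 ≈ 0.30241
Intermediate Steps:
V(C) = 86 (V(C) = -4 + 45*2 = -4 + 90 = 86)
(V(135) + 14470)/(30322 + 17812) = (86 + 14470)/(30322 + 17812) = 14556/48134 = 14556*(1/48134) = 7278/24067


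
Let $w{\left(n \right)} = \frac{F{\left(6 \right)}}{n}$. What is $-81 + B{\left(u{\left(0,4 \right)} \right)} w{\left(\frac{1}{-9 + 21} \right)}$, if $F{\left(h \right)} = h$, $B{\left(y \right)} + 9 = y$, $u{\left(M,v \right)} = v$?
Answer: $-441$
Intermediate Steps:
$B{\left(y \right)} = -9 + y$
$w{\left(n \right)} = \frac{6}{n}$
$-81 + B{\left(u{\left(0,4 \right)} \right)} w{\left(\frac{1}{-9 + 21} \right)} = -81 + \left(-9 + 4\right) \frac{6}{\frac{1}{-9 + 21}} = -81 - 5 \frac{6}{\frac{1}{12}} = -81 - 5 \cdot 6 \frac{1}{\frac{1}{12}} = -81 - 5 \cdot 6 \cdot 12 = -81 - 360 = -441$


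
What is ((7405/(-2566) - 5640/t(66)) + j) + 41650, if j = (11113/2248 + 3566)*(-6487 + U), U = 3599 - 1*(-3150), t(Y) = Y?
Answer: 15500524060853/15863012 ≈ 9.7715e+5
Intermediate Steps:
U = 6749 (U = 3599 + 3150 = 6749)
j = 1051600011/1124 (j = (11113/2248 + 3566)*(-6487 + 6749) = (11113*(1/2248) + 3566)*262 = (11113/2248 + 3566)*262 = (8027481/2248)*262 = 1051600011/1124 ≈ 9.3559e+5)
((7405/(-2566) - 5640/t(66)) + j) + 41650 = ((7405/(-2566) - 5640/66) + 1051600011/1124) + 41650 = ((7405*(-1/2566) - 5640*1/66) + 1051600011/1124) + 41650 = ((-7405/2566 - 940/11) + 1051600011/1124) + 41650 = (-2493495/28226 + 1051600011/1124) + 41650 = 14839829611053/15863012 + 41650 = 15500524060853/15863012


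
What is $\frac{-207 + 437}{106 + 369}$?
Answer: $\frac{46}{95} \approx 0.48421$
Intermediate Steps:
$\frac{-207 + 437}{106 + 369} = \frac{230}{475} = 230 \cdot \frac{1}{475} = \frac{46}{95}$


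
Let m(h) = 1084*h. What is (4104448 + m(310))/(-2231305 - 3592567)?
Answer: -555061/727984 ≈ -0.76246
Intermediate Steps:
(4104448 + m(310))/(-2231305 - 3592567) = (4104448 + 1084*310)/(-2231305 - 3592567) = (4104448 + 336040)/(-5823872) = 4440488*(-1/5823872) = -555061/727984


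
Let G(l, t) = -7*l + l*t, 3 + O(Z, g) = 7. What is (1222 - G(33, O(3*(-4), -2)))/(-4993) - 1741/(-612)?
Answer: 7884361/3055716 ≈ 2.5802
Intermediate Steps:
O(Z, g) = 4 (O(Z, g) = -3 + 7 = 4)
(1222 - G(33, O(3*(-4), -2)))/(-4993) - 1741/(-612) = (1222 - 33*(-7 + 4))/(-4993) - 1741/(-612) = (1222 - 33*(-3))*(-1/4993) - 1741*(-1/612) = (1222 - 1*(-99))*(-1/4993) + 1741/612 = (1222 + 99)*(-1/4993) + 1741/612 = 1321*(-1/4993) + 1741/612 = -1321/4993 + 1741/612 = 7884361/3055716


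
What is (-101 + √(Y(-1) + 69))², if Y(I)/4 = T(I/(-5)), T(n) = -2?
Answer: (101 - √61)² ≈ 8684.3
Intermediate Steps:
Y(I) = -8 (Y(I) = 4*(-2) = -8)
(-101 + √(Y(-1) + 69))² = (-101 + √(-8 + 69))² = (-101 + √61)²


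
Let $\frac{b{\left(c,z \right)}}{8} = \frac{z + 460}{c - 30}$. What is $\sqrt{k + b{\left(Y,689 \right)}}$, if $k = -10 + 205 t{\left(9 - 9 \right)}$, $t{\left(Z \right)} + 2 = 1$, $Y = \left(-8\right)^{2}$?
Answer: $\frac{\sqrt{15997}}{17} \approx 7.44$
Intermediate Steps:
$Y = 64$
$t{\left(Z \right)} = -1$ ($t{\left(Z \right)} = -2 + 1 = -1$)
$b{\left(c,z \right)} = \frac{8 \left(460 + z\right)}{-30 + c}$ ($b{\left(c,z \right)} = 8 \frac{z + 460}{c - 30} = 8 \frac{460 + z}{-30 + c} = \frac{8 \left(460 + z\right)}{-30 + c}$)
$k = -215$ ($k = -10 + 205 \left(-1\right) = -10 - 205 = -215$)
$\sqrt{k + b{\left(Y,689 \right)}} = \sqrt{-215 + \frac{8 \left(460 + 689\right)}{-30 + 64}} = \sqrt{-215 + 8 \cdot \frac{1}{34} \cdot 1149} = \sqrt{-215 + \frac{4596}{17}} = \sqrt{\frac{941}{17}} = \frac{\sqrt{15997}}{17}$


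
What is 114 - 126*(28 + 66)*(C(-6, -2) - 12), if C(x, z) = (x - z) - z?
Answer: 165930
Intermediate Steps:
C(x, z) = x - 2*z
114 - 126*(28 + 66)*(C(-6, -2) - 12) = 114 - 126*(28 + 66)*((-6 - 2*(-2)) - 12) = 114 - 11844*((-6 + 4) - 12) = 114 - 11844*(-2 - 12) = 114 - 11844*(-14) = 114 - 126*(-1316) = 114 + 165816 = 165930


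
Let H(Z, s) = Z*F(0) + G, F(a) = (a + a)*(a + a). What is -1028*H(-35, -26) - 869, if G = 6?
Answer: -7037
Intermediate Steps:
F(a) = 4*a² (F(a) = (2*a)*(2*a) = 4*a²)
H(Z, s) = 6 (H(Z, s) = Z*(4*0²) + 6 = Z*(4*0) + 6 = Z*0 + 6 = 0 + 6 = 6)
-1028*H(-35, -26) - 869 = -1028*6 - 869 = -6168 - 869 = -7037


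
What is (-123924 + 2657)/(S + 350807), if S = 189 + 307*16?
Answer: -121267/355908 ≈ -0.34073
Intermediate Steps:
S = 5101 (S = 189 + 4912 = 5101)
(-123924 + 2657)/(S + 350807) = (-123924 + 2657)/(5101 + 350807) = -121267/355908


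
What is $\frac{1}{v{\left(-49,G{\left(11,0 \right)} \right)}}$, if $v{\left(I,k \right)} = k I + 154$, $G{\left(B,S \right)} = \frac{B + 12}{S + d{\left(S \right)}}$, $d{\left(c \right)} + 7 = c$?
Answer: $\frac{1}{315} \approx 0.0031746$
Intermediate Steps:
$d{\left(c \right)} = -7 + c$
$G{\left(B,S \right)} = \frac{12 + B}{-7 + 2 S}$ ($G{\left(B,S \right)} = \frac{B + 12}{S + \left(-7 + S\right)} = \frac{12 + B}{-7 + 2 S}$)
$v{\left(I,k \right)} = 154 + I k$ ($v{\left(I,k \right)} = I k + 154 = 154 + I k$)
$\frac{1}{v{\left(-49,G{\left(11,0 \right)} \right)}} = \frac{1}{154 - 49 \frac{12 + 11}{-7 + 2 \cdot 0}} = \frac{1}{154 - 49 \frac{1}{-7 + 0} \cdot 23} = \frac{1}{154 - 49 \frac{1}{-7} \cdot 23} = \frac{1}{154 - 49 \left(\left(- \frac{1}{7}\right) 23\right)} = \frac{1}{154 - -161} = \frac{1}{154 + 161} = \frac{1}{315}$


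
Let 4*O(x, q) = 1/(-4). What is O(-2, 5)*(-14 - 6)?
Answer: 5/4 ≈ 1.2500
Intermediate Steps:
O(x, q) = -1/16 (O(x, q) = (1/4)/(-4) = (1/4)*(-1/4) = -1/16)
O(-2, 5)*(-14 - 6) = -(-14 - 6)/16 = -1/16*(-20) = 5/4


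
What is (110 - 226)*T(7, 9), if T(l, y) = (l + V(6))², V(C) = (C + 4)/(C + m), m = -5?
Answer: -33524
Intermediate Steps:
V(C) = (4 + C)/(-5 + C) (V(C) = (C + 4)/(C - 5) = (4 + C)/(-5 + C))
T(l, y) = (10 + l)² (T(l, y) = (l + (4 + 6)/(-5 + 6))² = (l + 10/1)² = (l + 1*10)² = (l + 10)² = (10 + l)²)
(110 - 226)*T(7, 9) = (110 - 226)*(10 + 7)² = -116*17² = -116*289 = -33524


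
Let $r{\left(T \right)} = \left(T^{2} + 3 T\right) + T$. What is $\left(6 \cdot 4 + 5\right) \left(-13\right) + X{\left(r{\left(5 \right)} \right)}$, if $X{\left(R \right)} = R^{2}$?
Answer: $1648$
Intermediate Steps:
$r{\left(T \right)} = T^{2} + 4 T$
$\left(6 \cdot 4 + 5\right) \left(-13\right) + X{\left(r{\left(5 \right)} \right)} = \left(6 \cdot 4 + 5\right) \left(-13\right) + \left(5 \left(4 + 5\right)\right)^{2} = \left(24 + 5\right) \left(-13\right) + \left(5 \cdot 9\right)^{2} = 29 \left(-13\right) + 45^{2} = -377 + 2025 = 1648$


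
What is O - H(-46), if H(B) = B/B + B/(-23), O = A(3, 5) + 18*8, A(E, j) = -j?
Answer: 136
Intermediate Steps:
O = 139 (O = -1*5 + 18*8 = -5 + 144 = 139)
H(B) = 1 - B/23 (H(B) = 1 + B*(-1/23) = 1 - B/23)
O - H(-46) = 139 - (1 - 1/23*(-46)) = 139 - (1 + 2) = 139 - 1*3 = 139 - 3 = 136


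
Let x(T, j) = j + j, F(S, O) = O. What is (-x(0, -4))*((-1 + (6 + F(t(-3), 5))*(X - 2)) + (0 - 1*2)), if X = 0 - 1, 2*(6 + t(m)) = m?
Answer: -288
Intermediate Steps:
t(m) = -6 + m/2
X = -1
x(T, j) = 2*j
(-x(0, -4))*((-1 + (6 + F(t(-3), 5))*(X - 2)) + (0 - 1*2)) = (-2*(-4))*((-1 + (6 + 5)*(-1 - 2)) + (0 - 1*2)) = (-1*(-8))*((-1 + 11*(-3)) + (0 - 2)) = 8*((-1 - 33) - 2) = 8*(-34 - 2) = 8*(-36) = -288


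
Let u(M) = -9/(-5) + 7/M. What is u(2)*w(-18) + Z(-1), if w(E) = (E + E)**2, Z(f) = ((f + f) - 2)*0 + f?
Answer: 34339/5 ≈ 6867.8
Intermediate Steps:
Z(f) = f (Z(f) = (2*f - 2)*0 + f = (-2 + 2*f)*0 + f = 0 + f = f)
u(M) = 9/5 + 7/M (u(M) = -9*(-1/5) + 7/M = 9/5 + 7/M)
w(E) = 4*E**2 (w(E) = (2*E)**2 = 4*E**2)
u(2)*w(-18) + Z(-1) = (9/5 + 7/2)*(4*(-18)**2) - 1 = (9/5 + 7*(1/2))*(4*324) - 1 = (9/5 + 7/2)*1296 - 1 = (53/10)*1296 - 1 = 34344/5 - 1 = 34339/5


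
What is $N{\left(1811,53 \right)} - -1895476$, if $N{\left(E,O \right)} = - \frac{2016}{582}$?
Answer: $\frac{183860836}{97} \approx 1.8955 \cdot 10^{6}$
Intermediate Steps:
$N{\left(E,O \right)} = - \frac{336}{97}$ ($N{\left(E,O \right)} = \left(-2016\right) \frac{1}{582} = - \frac{336}{97}$)
$N{\left(1811,53 \right)} - -1895476 = - \frac{336}{97} - -1895476 = - \frac{336}{97} + 1895476 = \frac{183860836}{97}$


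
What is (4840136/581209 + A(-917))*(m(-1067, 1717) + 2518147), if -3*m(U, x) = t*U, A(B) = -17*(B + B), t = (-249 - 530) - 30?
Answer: 121283870029850444/1743627 ≈ 6.9558e+10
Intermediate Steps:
t = -809 (t = -779 - 30 = -809)
A(B) = -34*B
m(U, x) = 809*U/3 (m(U, x) = -(-809)*U/3 = 809*U/3)
(4840136/581209 + A(-917))*(m(-1067, 1717) + 2518147) = (4840136/581209 - 34*(-917))*((809/3)*(-1067) + 2518147) = (4840136*(1/581209) + 31178)*(-863203/3 + 2518147) = (4840136/581209 + 31178)*(6691238/3) = (18125774338/581209)*(6691238/3) = 121283870029850444/1743627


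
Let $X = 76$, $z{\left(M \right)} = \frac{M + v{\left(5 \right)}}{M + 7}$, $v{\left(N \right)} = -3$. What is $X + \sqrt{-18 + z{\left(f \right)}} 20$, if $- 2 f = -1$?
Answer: $76 + \frac{20 i \sqrt{165}}{3} \approx 76.0 + 85.635 i$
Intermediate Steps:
$f = \frac{1}{2}$ ($f = \left(- \frac{1}{2}\right) \left(-1\right) = \frac{1}{2} \approx 0.5$)
$z{\left(M \right)} = \frac{-3 + M}{7 + M}$ ($z{\left(M \right)} = \frac{M - 3}{M + 7} = \frac{-3 + M}{7 + M}$)
$X + \sqrt{-18 + z{\left(f \right)}} 20 = 76 + \sqrt{-18 + \frac{-3 + \frac{1}{2}}{7 + \frac{1}{2}}} \cdot 20 = 76 + \sqrt{-18 + \frac{1}{\frac{15}{2}} \left(- \frac{5}{2}\right)} 20 = 76 + \sqrt{-18 + \frac{2}{15} \left(- \frac{5}{2}\right)} 20 = 76 + \sqrt{-18 - \frac{1}{3}} \cdot 20 = 76 + \sqrt{- \frac{55}{3}} \cdot 20 = 76 + \frac{i \sqrt{165}}{3} \cdot 20 = 76 + \frac{20 i \sqrt{165}}{3}$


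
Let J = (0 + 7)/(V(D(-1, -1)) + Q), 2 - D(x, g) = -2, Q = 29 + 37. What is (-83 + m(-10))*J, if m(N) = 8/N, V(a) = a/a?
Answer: -2933/335 ≈ -8.7552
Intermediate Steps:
Q = 66
D(x, g) = 4 (D(x, g) = 2 - 1*(-2) = 2 + 2 = 4)
V(a) = 1
J = 7/67 (J = (0 + 7)/(1 + 66) = 7/67 ≈ 0.10448)
(-83 + m(-10))*J = (-83 + 8/(-10))*(7/67) = (-83 + 8*(-⅒))*(7/67) = (-83 - ⅘)*(7/67) = -419/5*7/67 = -2933/335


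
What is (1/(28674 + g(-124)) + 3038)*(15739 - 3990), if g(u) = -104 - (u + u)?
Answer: 1028614199665/28818 ≈ 3.5693e+7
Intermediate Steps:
g(u) = -104 - 2*u
(1/(28674 + g(-124)) + 3038)*(15739 - 3990) = (1/(28674 + (-104 - 2*(-124))) + 3038)*(15739 - 3990) = (1/(28674 + (-104 + 248)) + 3038)*11749 = (1/(28674 + 144) + 3038)*11749 = (1/28818 + 3038)*11749 = (87549085/28818)*11749 = 1028614199665/28818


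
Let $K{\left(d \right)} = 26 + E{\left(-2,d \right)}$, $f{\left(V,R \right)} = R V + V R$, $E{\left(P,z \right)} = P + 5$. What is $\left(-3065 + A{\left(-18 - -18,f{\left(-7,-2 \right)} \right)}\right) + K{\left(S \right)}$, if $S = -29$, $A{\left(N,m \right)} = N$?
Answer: $-3036$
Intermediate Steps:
$E{\left(P,z \right)} = 5 + P$
$f{\left(V,R \right)} = 2 R V$ ($f{\left(V,R \right)} = R V + R V = 2 R V$)
$K{\left(d \right)} = 29$ ($K{\left(d \right)} = 26 + \left(5 - 2\right) = 26 + 3 = 29$)
$\left(-3065 + A{\left(-18 - -18,f{\left(-7,-2 \right)} \right)}\right) + K{\left(S \right)} = \left(-3065 - 0\right) + 29 = \left(-3065 + \left(-18 + 18\right)\right) + 29 = \left(-3065 + 0\right) + 29 = -3065 + 29 = -3036$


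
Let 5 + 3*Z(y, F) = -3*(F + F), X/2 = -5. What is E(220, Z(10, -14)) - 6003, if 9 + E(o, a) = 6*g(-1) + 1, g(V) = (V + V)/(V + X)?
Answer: -66109/11 ≈ -6009.9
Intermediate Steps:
X = -10 (X = 2*(-5) = -10)
Z(y, F) = -5/3 - 2*F (Z(y, F) = -5/3 + (-3*(F + F))/3 = -5/3 + (-6*F)/3 = -5/3 - 2*F)
g(V) = 2*V/(-10 + V) (g(V) = (V + V)/(V - 10) = (2*V)/(-10 + V) = 2*V/(-10 + V))
E(o, a) = -76/11 (E(o, a) = -9 + (6*(2*(-1)/(-10 - 1)) + 1) = -9 + (6*(2*(-1)/(-11)) + 1) = -9 + (6*(2*(-1)*(-1/11)) + 1) = -9 + (6*(2/11) + 1) = -9 + (12/11 + 1) = -9 + 23/11 = -76/11)
E(220, Z(10, -14)) - 6003 = -76/11 - 6003 = -66109/11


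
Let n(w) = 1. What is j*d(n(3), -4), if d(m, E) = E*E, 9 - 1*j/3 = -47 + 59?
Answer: -144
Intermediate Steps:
j = -9 (j = 27 - 3*(-47 + 59) = 27 - 3*12 = 27 - 36 = -9)
d(m, E) = E²
j*d(n(3), -4) = -9*(-4)² = -9*16 = -144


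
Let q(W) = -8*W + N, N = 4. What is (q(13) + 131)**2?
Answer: 961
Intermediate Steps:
q(W) = 4 - 8*W (q(W) = -8*W + 4 = 4 - 8*W)
(q(13) + 131)**2 = ((4 - 8*13) + 131)**2 = ((4 - 104) + 131)**2 = (-100 + 131)**2 = 31**2 = 961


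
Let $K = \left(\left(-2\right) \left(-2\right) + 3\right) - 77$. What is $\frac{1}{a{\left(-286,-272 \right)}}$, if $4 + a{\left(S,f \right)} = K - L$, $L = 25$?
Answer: $- \frac{1}{99} \approx -0.010101$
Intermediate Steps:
$K = -70$ ($K = \left(4 + 3\right) - 77 = 7 - 77 = -70$)
$a{\left(S,f \right)} = -99$ ($a{\left(S,f \right)} = -4 - 95 = -99$)
$\frac{1}{a{\left(-286,-272 \right)}} = \frac{1}{-99} = - \frac{1}{99}$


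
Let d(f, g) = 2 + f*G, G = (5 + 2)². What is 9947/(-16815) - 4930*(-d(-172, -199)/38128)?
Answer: -174719346479/160280580 ≈ -1090.1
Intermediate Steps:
G = 49 (G = 7² = 49)
d(f, g) = 2 + 49*f (d(f, g) = 2 + f*49 = 2 + 49*f)
9947/(-16815) - 4930*(-d(-172, -199)/38128) = 9947/(-16815) - 4930/((-38128/(2 + 49*(-172)))) = 9947*(-1/16815) - 4930/((-38128/(2 - 8428))) = -9947/16815 - 4930/((-38128/(-8426))) = -9947/16815 - 4930/((-38128*(-1/8426))) = -9947/16815 - 4930/19064/4213 = -9947/16815 - 4930*4213/19064 = -9947/16815 - 10385045/9532 = -174719346479/160280580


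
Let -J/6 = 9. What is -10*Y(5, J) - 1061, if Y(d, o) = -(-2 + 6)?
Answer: -1021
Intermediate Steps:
J = -54 (J = -6*9 = -54)
Y(d, o) = -4 (Y(d, o) = -1*4 = -4)
-10*Y(5, J) - 1061 = -10*(-4) - 1061 = 40 - 1061 = -1021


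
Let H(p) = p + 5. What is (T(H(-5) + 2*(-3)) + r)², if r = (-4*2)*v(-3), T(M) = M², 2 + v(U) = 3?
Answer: 784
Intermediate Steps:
v(U) = 1 (v(U) = -2 + 3 = 1)
H(p) = 5 + p
r = -8 (r = -4*2*1 = -8*1 = -8)
(T(H(-5) + 2*(-3)) + r)² = (((5 - 5) + 2*(-3))² - 8)² = ((0 - 6)² - 8)² = ((-6)² - 8)² = (36 - 8)² = 28² = 784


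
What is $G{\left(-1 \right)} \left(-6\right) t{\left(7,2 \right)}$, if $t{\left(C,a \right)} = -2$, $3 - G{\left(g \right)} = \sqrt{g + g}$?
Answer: $36 - 12 i \sqrt{2} \approx 36.0 - 16.971 i$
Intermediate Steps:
$G{\left(g \right)} = 3 - \sqrt{2} \sqrt{g}$ ($G{\left(g \right)} = 3 - \sqrt{g + g} = 3 - \sqrt{2 g} = 3 - \sqrt{2} \sqrt{g}$)
$G{\left(-1 \right)} \left(-6\right) t{\left(7,2 \right)} = \left(3 - \sqrt{2} \sqrt{-1}\right) \left(-6\right) \left(-2\right) = \left(3 - \sqrt{2} i\right) \left(-6\right) \left(-2\right) = \left(3 - i \sqrt{2}\right) \left(-6\right) \left(-2\right) = \left(-18 + 6 i \sqrt{2}\right) \left(-2\right) = 36 - 12 i \sqrt{2}$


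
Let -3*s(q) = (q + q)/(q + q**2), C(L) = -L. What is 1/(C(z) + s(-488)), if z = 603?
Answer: -1461/880981 ≈ -0.0016584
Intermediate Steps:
s(q) = -2*q/(3*(q + q**2)) (s(q) = -(q + q)/(3*(q + q**2)) = -2*q/(3*(q + q**2)))
1/(C(z) + s(-488)) = 1/(-1*603 - 2/(3 + 3*(-488))) = 1/(-603 - 2/(3 - 1464)) = 1/(-603 - 2/(-1461)) = 1/(-603 - 2*(-1/1461)) = 1/(-603 + 2/1461) = 1/(-880981/1461) = -1461/880981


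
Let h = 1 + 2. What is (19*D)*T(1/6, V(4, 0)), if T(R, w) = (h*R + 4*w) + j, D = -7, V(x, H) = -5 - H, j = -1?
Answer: 5453/2 ≈ 2726.5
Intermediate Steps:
h = 3
T(R, w) = -1 + 3*R + 4*w (T(R, w) = (3*R + 4*w) - 1 = -1 + 3*R + 4*w)
(19*D)*T(1/6, V(4, 0)) = (19*(-7))*(-1 + 3/6 + 4*(-5 - 1*0)) = -133*(-1 + 3*(1/6) + 4*(-5 + 0)) = -133*(-1 + 1/2 + 4*(-5)) = -133*(-1 + 1/2 - 20) = -133*(-41/2) = 5453/2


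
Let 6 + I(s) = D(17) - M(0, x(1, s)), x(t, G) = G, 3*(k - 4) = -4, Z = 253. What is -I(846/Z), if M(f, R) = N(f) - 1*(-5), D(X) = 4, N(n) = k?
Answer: 29/3 ≈ 9.6667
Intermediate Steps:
k = 8/3 (k = 4 + (⅓)*(-4) = 4 - 4/3 = 8/3 ≈ 2.6667)
N(n) = 8/3
M(f, R) = 23/3 (M(f, R) = 8/3 - 1*(-5) = 8/3 + 5 = 23/3)
I(s) = -29/3 (I(s) = -6 + (4 - 1*23/3) = -6 + (4 - 23/3) = -6 - 11/3 = -29/3)
-I(846/Z) = -1*(-29/3) = 29/3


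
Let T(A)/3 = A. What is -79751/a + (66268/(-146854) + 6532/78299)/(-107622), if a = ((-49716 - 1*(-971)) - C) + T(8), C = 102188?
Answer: 8224334286373607504/15562413463960815309 ≈ 0.52847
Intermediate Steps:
T(A) = 3*A
a = -150909 (a = ((-49716 - 1*(-971)) - 1*102188) + 3*8 = ((-49716 + 971) - 102188) + 24 = (-48745 - 102188) + 24 = -150933 + 24 = -150909)
-79751/a + (66268/(-146854) + 6532/78299)/(-107622) = -79751/(-150909) + (66268/(-146854) + 6532/78299)/(-107622) = -79751*(-1/150909) + (66268*(-1/146854) + 6532*(1/78299))*(-1/107622) = 79751/150909 + (-33134/73427 + 6532/78299)*(-1/107622) = 79751/150909 - 2114733902/5749260673*(-1/107622) = 79751/150909 + 1057366951/309373466074803 = 8224334286373607504/15562413463960815309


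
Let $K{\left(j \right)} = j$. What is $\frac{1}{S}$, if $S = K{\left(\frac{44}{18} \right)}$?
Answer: $\frac{9}{22} \approx 0.40909$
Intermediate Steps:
$S = \frac{22}{9}$ ($S = \frac{44}{18} = 44 \cdot \frac{1}{18} = \frac{22}{9} \approx 2.4444$)
$\frac{1}{S} = \frac{1}{\frac{22}{9}} = \frac{9}{22}$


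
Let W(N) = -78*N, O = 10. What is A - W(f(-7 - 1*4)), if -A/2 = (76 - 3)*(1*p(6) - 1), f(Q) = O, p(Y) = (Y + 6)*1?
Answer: -826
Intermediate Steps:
p(Y) = 6 + Y (p(Y) = (6 + Y)*1 = 6 + Y)
f(Q) = 10
A = -1606 (A = -2*(76 - 3)*(1*(6 + 6) - 1) = -146*(1*12 - 1) = -146*(12 - 1) = -146*11 = -2*803 = -1606)
A - W(f(-7 - 1*4)) = -1606 - (-78)*10 = -1606 - 1*(-780) = -1606 + 780 = -826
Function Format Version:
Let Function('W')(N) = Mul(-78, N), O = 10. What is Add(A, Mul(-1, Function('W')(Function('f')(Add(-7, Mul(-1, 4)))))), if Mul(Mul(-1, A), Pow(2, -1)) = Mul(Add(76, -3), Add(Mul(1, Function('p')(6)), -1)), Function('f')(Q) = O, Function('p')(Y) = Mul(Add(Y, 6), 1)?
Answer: -826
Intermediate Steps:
Function('p')(Y) = Add(6, Y) (Function('p')(Y) = Mul(Add(6, Y), 1) = Add(6, Y))
Function('f')(Q) = 10
A = -1606 (A = Mul(-2, Mul(Add(76, -3), Add(Mul(1, Add(6, 6)), -1))) = Mul(-2, Mul(73, Add(Mul(1, 12), -1))) = Mul(-2, Mul(73, Add(12, -1))) = Mul(-2, Mul(73, 11)) = Mul(-2, 803) = -1606)
Add(A, Mul(-1, Function('W')(Function('f')(Add(-7, Mul(-1, 4)))))) = Add(-1606, Mul(-1, Mul(-78, 10))) = Add(-1606, Mul(-1, -780)) = Add(-1606, 780) = -826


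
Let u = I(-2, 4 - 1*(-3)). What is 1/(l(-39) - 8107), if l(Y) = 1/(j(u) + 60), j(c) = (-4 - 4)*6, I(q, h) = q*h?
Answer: -12/97283 ≈ -0.00012335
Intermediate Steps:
I(q, h) = h*q
u = -14 (u = (4 - 1*(-3))*(-2) = (4 + 3)*(-2) = 7*(-2) = -14)
j(c) = -48 (j(c) = -8*6 = -48)
l(Y) = 1/12 (l(Y) = 1/(-48 + 60) = 1/12)
1/(l(-39) - 8107) = 1/(1/12 - 8107) = 1/(-97283/12) = -12/97283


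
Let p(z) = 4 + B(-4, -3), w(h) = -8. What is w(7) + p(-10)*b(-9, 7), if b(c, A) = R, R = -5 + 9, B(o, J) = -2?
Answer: 0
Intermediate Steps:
R = 4
b(c, A) = 4
p(z) = 2 (p(z) = 4 - 2 = 2)
w(7) + p(-10)*b(-9, 7) = -8 + 2*4 = -8 + 8 = 0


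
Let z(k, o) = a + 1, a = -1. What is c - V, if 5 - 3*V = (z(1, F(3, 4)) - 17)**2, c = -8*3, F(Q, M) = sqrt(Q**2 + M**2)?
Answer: 212/3 ≈ 70.667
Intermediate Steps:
F(Q, M) = sqrt(M**2 + Q**2)
c = -24
z(k, o) = 0 (z(k, o) = -1 + 1 = 0)
V = -284/3 (V = 5/3 - (0 - 17)**2/3 = 5/3 - 1/3*(-17)**2 = 5/3 - 1/3*289 = 5/3 - 289/3 = -284/3 ≈ -94.667)
c - V = -24 - 1*(-284/3) = -24 + 284/3 = 212/3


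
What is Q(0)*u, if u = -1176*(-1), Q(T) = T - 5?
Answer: -5880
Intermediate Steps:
Q(T) = -5 + T
u = 1176
Q(0)*u = (-5 + 0)*1176 = -5*1176 = -5880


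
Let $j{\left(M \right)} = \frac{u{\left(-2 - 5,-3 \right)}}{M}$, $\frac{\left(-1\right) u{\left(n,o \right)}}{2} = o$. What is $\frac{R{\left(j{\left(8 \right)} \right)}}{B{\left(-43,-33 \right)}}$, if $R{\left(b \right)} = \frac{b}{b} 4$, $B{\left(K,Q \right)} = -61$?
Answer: $- \frac{4}{61} \approx -0.065574$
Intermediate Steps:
$u{\left(n,o \right)} = - 2 o$
$j{\left(M \right)} = \frac{6}{M}$ ($j{\left(M \right)} = \frac{\left(-2\right) \left(-3\right)}{M} = \frac{6}{M}$)
$R{\left(b \right)} = 4$ ($R{\left(b \right)} = 1 \cdot 4 = 4$)
$\frac{R{\left(j{\left(8 \right)} \right)}}{B{\left(-43,-33 \right)}} = \frac{4}{-61} = 4 \left(- \frac{1}{61}\right) = - \frac{4}{61}$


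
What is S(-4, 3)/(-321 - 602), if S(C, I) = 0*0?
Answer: 0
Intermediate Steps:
S(C, I) = 0
S(-4, 3)/(-321 - 602) = 0/(-321 - 602) = 0/(-923) = 0*(-1/923) = 0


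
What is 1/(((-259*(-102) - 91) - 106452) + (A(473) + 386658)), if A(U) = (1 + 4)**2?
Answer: 1/306558 ≈ 3.2620e-6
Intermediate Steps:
A(U) = 25 (A(U) = 5**2 = 25)
1/(((-259*(-102) - 91) - 106452) + (A(473) + 386658)) = 1/(((-259*(-102) - 91) - 106452) + (25 + 386658)) = 1/(((26418 - 91) - 106452) + 386683) = 1/((26327 - 106452) + 386683) = 1/(-80125 + 386683) = 1/306558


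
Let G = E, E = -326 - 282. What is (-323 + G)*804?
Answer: -748524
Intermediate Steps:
E = -608
G = -608
(-323 + G)*804 = (-323 - 608)*804 = -931*804 = -748524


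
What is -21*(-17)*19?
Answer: 6783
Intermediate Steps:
-21*(-17)*19 = 357*19 = 6783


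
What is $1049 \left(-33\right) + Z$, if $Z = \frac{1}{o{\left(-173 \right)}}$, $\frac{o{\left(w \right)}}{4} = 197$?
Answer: $- \frac{27278195}{788} \approx -34617.0$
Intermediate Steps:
$o{\left(w \right)} = 788$ ($o{\left(w \right)} = 4 \cdot 197 = 788$)
$Z = \frac{1}{788} \approx 0.001269$
$1049 \left(-33\right) + Z = 1049 \left(-33\right) + \frac{1}{788} = -34617 + \frac{1}{788} = - \frac{27278195}{788}$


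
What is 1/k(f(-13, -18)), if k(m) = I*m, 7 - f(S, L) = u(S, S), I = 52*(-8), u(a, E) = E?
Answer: -1/8320 ≈ -0.00012019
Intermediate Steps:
I = -416
f(S, L) = 7 - S
k(m) = -416*m
1/k(f(-13, -18)) = 1/(-416*(7 - 1*(-13))) = 1/(-416*(7 + 13)) = 1/(-416*20) = 1/(-8320) = -1/8320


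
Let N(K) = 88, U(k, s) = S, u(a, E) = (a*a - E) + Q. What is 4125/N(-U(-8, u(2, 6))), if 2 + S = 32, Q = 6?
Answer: 375/8 ≈ 46.875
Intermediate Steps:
u(a, E) = 6 + a² - E (u(a, E) = (a*a - E) + 6 = (a² - E) + 6 = 6 + a² - E)
S = 30 (S = -2 + 32 = 30)
U(k, s) = 30
4125/N(-U(-8, u(2, 6))) = 4125/88 = 4125*(1/88) = 375/8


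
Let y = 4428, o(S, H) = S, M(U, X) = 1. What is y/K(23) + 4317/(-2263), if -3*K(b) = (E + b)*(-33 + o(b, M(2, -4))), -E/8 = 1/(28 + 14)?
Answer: 305308551/5419885 ≈ 56.331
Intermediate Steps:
E = -4/21 (E = -8/(28 + 14) = -8/42 = -8*1/42 = -4/21 ≈ -0.19048)
K(b) = -(-33 + b)*(-4/21 + b)/3 (K(b) = -(-4/21 + b)*(-33 + b)/3 = -(-33 + b)*(-4/21 + b)/3)
y/K(23) + 4317/(-2263) = 4428/(-44/21 - ⅓*23² + (697/63)*23) + 4317/(-2263) = 4428/(-44/21 - ⅓*529 + 16031/63) + 4317*(-1/2263) = 4428/(-44/21 - 529/3 + 16031/63) - 4317/2263 = 4428/(4790/63) - 4317/2263 = 4428*(63/4790) - 4317/2263 = 139482/2395 - 4317/2263 = 305308551/5419885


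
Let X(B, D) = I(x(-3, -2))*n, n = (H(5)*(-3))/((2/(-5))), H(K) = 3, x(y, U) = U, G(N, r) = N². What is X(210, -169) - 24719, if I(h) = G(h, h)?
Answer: -24629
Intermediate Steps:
n = 45/2 (n = (3*(-3))/((2/(-5))) = -9/(2*(-⅕)) = -9/(-⅖) = -9*(-5/2) = 45/2 ≈ 22.500)
I(h) = h²
X(B, D) = 90 (X(B, D) = (-2)²*(45/2) = 4*(45/2) = 90)
X(210, -169) - 24719 = 90 - 24719 = -24629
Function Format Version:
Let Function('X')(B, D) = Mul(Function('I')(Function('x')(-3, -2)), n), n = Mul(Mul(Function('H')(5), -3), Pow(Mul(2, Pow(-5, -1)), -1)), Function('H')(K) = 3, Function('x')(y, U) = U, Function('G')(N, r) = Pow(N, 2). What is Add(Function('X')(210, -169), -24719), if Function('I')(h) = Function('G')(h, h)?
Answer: -24629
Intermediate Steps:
n = Rational(45, 2) (n = Mul(Mul(3, -3), Pow(Mul(2, Pow(-5, -1)), -1)) = Mul(-9, Pow(Mul(2, Rational(-1, 5)), -1)) = Mul(-9, Pow(Rational(-2, 5), -1)) = Mul(-9, Rational(-5, 2)) = Rational(45, 2) ≈ 22.500)
Function('I')(h) = Pow(h, 2)
Function('X')(B, D) = 90 (Function('X')(B, D) = Mul(Pow(-2, 2), Rational(45, 2)) = Mul(4, Rational(45, 2)) = 90)
Add(Function('X')(210, -169), -24719) = Add(90, -24719) = -24629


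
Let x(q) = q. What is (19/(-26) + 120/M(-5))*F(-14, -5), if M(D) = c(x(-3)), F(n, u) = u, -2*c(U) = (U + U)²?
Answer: 2885/78 ≈ 36.987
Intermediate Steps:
c(U) = -2*U² (c(U) = -(U + U)²/2 = -4*U²/2 = -2*U²)
M(D) = -18 (M(D) = -2*(-3)² = -2*9 = -18)
(19/(-26) + 120/M(-5))*F(-14, -5) = (19/(-26) + 120/(-18))*(-5) = (19*(-1/26) + 120*(-1/18))*(-5) = (-19/26 - 20/3)*(-5) = -577/78*(-5) = 2885/78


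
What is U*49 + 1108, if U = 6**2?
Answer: 2872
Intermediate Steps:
U = 36
U*49 + 1108 = 36*49 + 1108 = 1764 + 1108 = 2872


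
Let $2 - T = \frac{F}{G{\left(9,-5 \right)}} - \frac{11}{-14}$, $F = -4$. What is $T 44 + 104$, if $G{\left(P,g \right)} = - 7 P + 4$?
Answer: $\frac{63786}{413} \approx 154.45$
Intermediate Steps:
$G{\left(P,g \right)} = 4 - 7 P$
$T = \frac{947}{826}$ ($T = 2 - \left(- \frac{4}{4 - 63} - \frac{11}{-14}\right) = 2 - \left(- \frac{4}{4 - 63} - - \frac{11}{14}\right) = 2 - \left(- \frac{4}{-59} + \frac{11}{14}\right) = 2 - \left(\left(-4\right) \left(- \frac{1}{59}\right) + \frac{11}{14}\right) = 2 - \left(\frac{4}{59} + \frac{11}{14}\right) = 2 - \frac{705}{826} = \frac{947}{826} \approx 1.1465$)
$T 44 + 104 = \frac{947}{826} \cdot 44 + 104 = \frac{20834}{413} + 104 = \frac{63786}{413}$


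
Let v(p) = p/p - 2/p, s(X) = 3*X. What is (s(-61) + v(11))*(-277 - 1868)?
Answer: 390780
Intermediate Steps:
v(p) = 1 - 2/p
(s(-61) + v(11))*(-277 - 1868) = (3*(-61) + (-2 + 11)/11)*(-277 - 1868) = (-183 + (1/11)*9)*(-2145) = (-183 + 9/11)*(-2145) = -2004/11*(-2145) = 390780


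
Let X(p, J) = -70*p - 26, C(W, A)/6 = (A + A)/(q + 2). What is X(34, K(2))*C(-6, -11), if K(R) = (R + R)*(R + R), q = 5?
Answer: 317592/7 ≈ 45370.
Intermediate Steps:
C(W, A) = 12*A/7 (C(W, A) = 6*((A + A)/(5 + 2)) = 6*((2*A)/7) = 6*((2*A)*(⅐)) = 6*(2*A/7) = 12*A/7)
K(R) = 4*R² (K(R) = (2*R)*(2*R) = 4*R²)
X(p, J) = -26 - 70*p
X(34, K(2))*C(-6, -11) = (-26 - 70*34)*((12/7)*(-11)) = (-26 - 2380)*(-132/7) = -2406*(-132/7) = 317592/7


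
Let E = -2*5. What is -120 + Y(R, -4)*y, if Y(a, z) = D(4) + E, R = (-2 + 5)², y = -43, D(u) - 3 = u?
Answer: 9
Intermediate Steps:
D(u) = 3 + u
E = -10
R = 9 (R = 3² = 9)
Y(a, z) = -3 (Y(a, z) = (3 + 4) - 10 = 7 - 10 = -3)
-120 + Y(R, -4)*y = -120 - 3*(-43) = -120 + 129 = 9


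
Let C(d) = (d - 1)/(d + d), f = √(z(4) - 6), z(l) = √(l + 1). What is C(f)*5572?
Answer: 2786*I*(1 - √(-6 + √5))/√(6 - √5) ≈ 2786.0 + 1436.0*I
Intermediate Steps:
z(l) = √(1 + l)
f = √(-6 + √5) (f = √(√(1 + 4) - 6) = √(√5 - 6) = √(-6 + √5) ≈ 1.9401*I)
C(d) = (-1 + d)/(2*d) (C(d) = (-1 + d)/((2*d)) = (-1 + d)*(1/(2*d)) = (-1 + d)/(2*d))
C(f)*5572 = ((-1 + √(-6 + √5))/(2*(√(-6 + √5))))*5572 = ((-1 + √(-6 + √5))/(2*√(-6 + √5)))*5572 = 2786*(-1 + √(-6 + √5))/√(-6 + √5)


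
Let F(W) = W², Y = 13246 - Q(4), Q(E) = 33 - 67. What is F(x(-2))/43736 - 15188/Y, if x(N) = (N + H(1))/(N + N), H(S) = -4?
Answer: -83029061/72601760 ≈ -1.1436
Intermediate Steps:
Q(E) = -34
Y = 13280 (Y = 13246 - 1*(-34) = 13246 + 34 = 13280)
x(N) = (-4 + N)/(2*N) (x(N) = (N - 4)/(N + N) = (-4 + N)/((2*N)) = (-4 + N)*(1/(2*N)) = (-4 + N)/(2*N))
F(x(-2))/43736 - 15188/Y = ((½)*(-4 - 2)/(-2))²/43736 - 15188/13280 = ((½)*(-½)*(-6))²*(1/43736) - 15188*1/13280 = (3/2)²*(1/43736) - 3797/3320 = (9/4)*(1/43736) - 3797/3320 = 9/174944 - 3797/3320 = -83029061/72601760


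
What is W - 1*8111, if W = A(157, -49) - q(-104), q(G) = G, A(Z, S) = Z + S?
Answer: -7899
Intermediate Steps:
A(Z, S) = S + Z
W = 212 (W = (-49 + 157) - 1*(-104) = 108 + 104 = 212)
W - 1*8111 = 212 - 1*8111 = 212 - 8111 = -7899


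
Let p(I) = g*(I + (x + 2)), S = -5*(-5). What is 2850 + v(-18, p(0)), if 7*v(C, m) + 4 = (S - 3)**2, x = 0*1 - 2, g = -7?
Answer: 20430/7 ≈ 2918.6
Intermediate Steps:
x = -2 (x = 0 - 2 = -2)
S = 25
p(I) = -7*I (p(I) = -7*(I + (-2 + 2)) = -7*(I + 0) = -7*I)
v(C, m) = 480/7 (v(C, m) = -4/7 + (25 - 3)**2/7 = -4/7 + (1/7)*22**2 = -4/7 + (1/7)*484 = -4/7 + 484/7 = 480/7)
2850 + v(-18, p(0)) = 2850 + 480/7 = 20430/7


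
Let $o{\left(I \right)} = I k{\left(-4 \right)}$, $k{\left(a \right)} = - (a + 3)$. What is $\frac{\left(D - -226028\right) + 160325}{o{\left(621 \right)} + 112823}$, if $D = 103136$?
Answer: $\frac{489489}{113444} \approx 4.3148$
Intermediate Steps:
$k{\left(a \right)} = -3 - a$ ($k{\left(a \right)} = - (3 + a) = -3 - a$)
$o{\left(I \right)} = I$ ($o{\left(I \right)} = I \left(-3 - -4\right) = I \left(-3 + 4\right) = I 1 = I$)
$\frac{\left(D - -226028\right) + 160325}{o{\left(621 \right)} + 112823} = \frac{\left(103136 - -226028\right) + 160325}{621 + 112823} = \frac{\left(103136 + 226028\right) + 160325}{113444} = \left(329164 + 160325\right) \frac{1}{113444} = 489489 \cdot \frac{1}{113444} = \frac{489489}{113444}$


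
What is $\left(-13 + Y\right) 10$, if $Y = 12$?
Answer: $-10$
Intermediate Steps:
$\left(-13 + Y\right) 10 = \left(-13 + 12\right) 10 = \left(-1\right) 10 = -10$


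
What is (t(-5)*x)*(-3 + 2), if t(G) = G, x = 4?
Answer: 20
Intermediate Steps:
(t(-5)*x)*(-3 + 2) = (-5*4)*(-3 + 2) = -20*(-1) = 20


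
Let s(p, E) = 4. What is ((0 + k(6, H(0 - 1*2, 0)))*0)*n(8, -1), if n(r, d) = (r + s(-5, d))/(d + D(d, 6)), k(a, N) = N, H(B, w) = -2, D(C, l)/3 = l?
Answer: 0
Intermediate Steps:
D(C, l) = 3*l
n(r, d) = (4 + r)/(18 + d) (n(r, d) = (r + 4)/(d + 3*6) = (4 + r)/(d + 18) = (4 + r)/(18 + d))
((0 + k(6, H(0 - 1*2, 0)))*0)*n(8, -1) = ((0 - 2)*0)*((4 + 8)/(18 - 1)) = (-2*0)*(12/17) = 0*((1/17)*12) = 0*(12/17) = 0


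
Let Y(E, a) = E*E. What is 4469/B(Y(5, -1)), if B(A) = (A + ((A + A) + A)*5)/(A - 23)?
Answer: 4469/200 ≈ 22.345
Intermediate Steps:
Y(E, a) = E²
B(A) = 16*A/(-23 + A) (B(A) = (A + (2*A + A)*5)/(-23 + A) = (A + (3*A)*5)/(-23 + A) = (A + 15*A)/(-23 + A) = (16*A)/(-23 + A) = 16*A/(-23 + A))
4469/B(Y(5, -1)) = 4469/((16*5²/(-23 + 5²))) = 4469/((16*25/(-23 + 25))) = 4469/((16*25/2)) = 4469/((16*25*(½))) = 4469/200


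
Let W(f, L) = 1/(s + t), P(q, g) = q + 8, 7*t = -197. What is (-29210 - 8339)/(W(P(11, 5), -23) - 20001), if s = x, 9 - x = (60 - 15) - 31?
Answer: 8711368/4640239 ≈ 1.8774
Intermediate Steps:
t = -197/7 (t = (⅐)*(-197) = -197/7 ≈ -28.143)
P(q, g) = 8 + q
x = -5 (x = 9 - ((60 - 15) - 31) = 9 - (45 - 31) = 9 - 1*14 = 9 - 14 = -5)
s = -5
W(f, L) = -7/232 (W(f, L) = 1/(-5 - 197/7) = 1/(-232/7) = -7/232)
(-29210 - 8339)/(W(P(11, 5), -23) - 20001) = (-29210 - 8339)/(-7/232 - 20001) = -37549/(-4640239/232) = -37549*(-232/4640239) = 8711368/4640239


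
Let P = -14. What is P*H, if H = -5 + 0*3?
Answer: 70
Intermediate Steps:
H = -5 (H = -5 + 0 = -5)
P*H = -14*(-5) = 70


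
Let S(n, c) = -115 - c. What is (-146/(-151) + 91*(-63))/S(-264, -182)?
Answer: -865537/10117 ≈ -85.553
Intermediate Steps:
(-146/(-151) + 91*(-63))/S(-264, -182) = (-146/(-151) + 91*(-63))/(-115 - 1*(-182)) = (-146*(-1/151) - 5733)/(-115 + 182) = (146/151 - 5733)/67 = -865537/151*1/67 = -865537/10117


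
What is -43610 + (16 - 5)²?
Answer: -43489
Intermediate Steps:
-43610 + (16 - 5)² = -43610 + 11² = -43610 + 121 = -43489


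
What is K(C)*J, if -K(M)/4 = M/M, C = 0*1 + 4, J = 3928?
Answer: -15712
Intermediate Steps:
C = 4 (C = 0 + 4 = 4)
K(M) = -4 (K(M) = -4*M/M = -4*1 = -4)
K(C)*J = -4*3928 = -15712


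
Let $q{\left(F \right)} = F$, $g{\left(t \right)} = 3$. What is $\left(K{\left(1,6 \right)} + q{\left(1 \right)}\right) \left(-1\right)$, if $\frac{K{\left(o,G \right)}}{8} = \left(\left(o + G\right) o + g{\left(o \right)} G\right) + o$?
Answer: $-209$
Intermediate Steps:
$K{\left(o,G \right)} = 8 o + 24 G + 8 o \left(G + o\right)$ ($K{\left(o,G \right)} = 8 \left(\left(\left(o + G\right) o + 3 G\right) + o\right) = 8 \left(\left(\left(G + o\right) o + 3 G\right) + o\right) = 8 \left(\left(o \left(G + o\right) + 3 G\right) + o\right) = 8 \left(\left(3 G + o \left(G + o\right)\right) + o\right) = 8 \left(o + 3 G + o \left(G + o\right)\right) = 8 o + 24 G + 8 o \left(G + o\right)$)
$\left(K{\left(1,6 \right)} + q{\left(1 \right)}\right) \left(-1\right) = \left(\left(8 \cdot 1 + 8 \cdot 1^{2} + 24 \cdot 6 + 8 \cdot 6 \cdot 1\right) + 1\right) \left(-1\right) = \left(\left(8 + 8 \cdot 1 + 144 + 48\right) + 1\right) \left(-1\right) = \left(\left(8 + 8 + 144 + 48\right) + 1\right) \left(-1\right) = \left(208 + 1\right) \left(-1\right) = 209 \left(-1\right) = -209$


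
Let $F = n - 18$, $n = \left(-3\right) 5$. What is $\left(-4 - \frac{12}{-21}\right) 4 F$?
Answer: $\frac{3168}{7} \approx 452.57$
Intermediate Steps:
$n = -15$
$F = -33$ ($F = -15 - 18 = -33$)
$\left(-4 - \frac{12}{-21}\right) 4 F = \left(-4 - \frac{12}{-21}\right) 4 \left(-33\right) = \left(-4 - - \frac{4}{7}\right) 4 \left(-33\right) = \left(-4 + \frac{4}{7}\right) 4 \left(-33\right) = \left(- \frac{24}{7}\right) 4 \left(-33\right) = \left(- \frac{96}{7}\right) \left(-33\right) = \frac{3168}{7}$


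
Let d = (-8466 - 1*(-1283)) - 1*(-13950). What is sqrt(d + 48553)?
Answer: 2*sqrt(13830) ≈ 235.20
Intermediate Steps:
d = 6767 (d = (-8466 + 1283) + 13950 = -7183 + 13950 = 6767)
sqrt(d + 48553) = sqrt(6767 + 48553) = sqrt(55320) = 2*sqrt(13830)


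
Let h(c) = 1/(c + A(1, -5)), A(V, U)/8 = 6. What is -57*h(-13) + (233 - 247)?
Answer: -547/35 ≈ -15.629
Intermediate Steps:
A(V, U) = 48 (A(V, U) = 8*6 = 48)
h(c) = 1/(48 + c) (h(c) = 1/(c + 48) = 1/(48 + c))
-57*h(-13) + (233 - 247) = -57/(48 - 13) + (233 - 247) = -57/35 - 14 = -547/35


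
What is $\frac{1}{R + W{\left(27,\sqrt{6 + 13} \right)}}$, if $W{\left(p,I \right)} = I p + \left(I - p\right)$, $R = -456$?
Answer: $- \frac{69}{31199} - \frac{4 \sqrt{19}}{31199} \approx -0.0027705$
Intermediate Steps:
$W{\left(p,I \right)} = I - p + I p$
$\frac{1}{R + W{\left(27,\sqrt{6 + 13} \right)}} = \frac{1}{-456 + \left(\sqrt{6 + 13} - 27 + \sqrt{6 + 13} \cdot 27\right)} = \frac{1}{-456 + \left(\sqrt{19} - 27 + \sqrt{19} \cdot 27\right)} = \frac{1}{-456 + \left(\sqrt{19} - 27 + 27 \sqrt{19}\right)} = \frac{1}{-456 - \left(27 - 28 \sqrt{19}\right)} = \frac{1}{-483 + 28 \sqrt{19}}$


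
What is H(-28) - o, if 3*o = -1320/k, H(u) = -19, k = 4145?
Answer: -15663/829 ≈ -18.894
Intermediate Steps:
o = -88/829 (o = (-1320/4145)/3 = (-1320*1/4145)/3 = (⅓)*(-264/829) = -88/829 ≈ -0.10615)
H(-28) - o = -19 - 1*(-88/829) = -19 + 88/829 = -15663/829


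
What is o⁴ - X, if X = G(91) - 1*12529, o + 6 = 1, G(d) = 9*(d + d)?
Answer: 11516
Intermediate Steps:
G(d) = 18*d (G(d) = 9*(2*d) = 18*d)
o = -5 (o = -6 + 1 = -5)
X = -10891 (X = 18*91 - 1*12529 = 1638 - 12529 = -10891)
o⁴ - X = (-5)⁴ - 1*(-10891) = 625 + 10891 = 11516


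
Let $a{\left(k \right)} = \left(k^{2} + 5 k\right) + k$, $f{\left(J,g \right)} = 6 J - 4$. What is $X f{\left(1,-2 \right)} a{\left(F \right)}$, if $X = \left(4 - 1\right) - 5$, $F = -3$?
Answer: $36$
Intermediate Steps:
$f{\left(J,g \right)} = -4 + 6 J$
$a{\left(k \right)} = k^{2} + 6 k$
$X = -2$ ($X = 3 - 5 = -2$)
$X f{\left(1,-2 \right)} a{\left(F \right)} = - 2 \left(-4 + 6 \cdot 1\right) \left(- 3 \left(6 - 3\right)\right) = - 2 \left(-4 + 6\right) \left(\left(-3\right) 3\right) = \left(-2\right) 2 \left(-9\right) = \left(-4\right) \left(-9\right) = 36$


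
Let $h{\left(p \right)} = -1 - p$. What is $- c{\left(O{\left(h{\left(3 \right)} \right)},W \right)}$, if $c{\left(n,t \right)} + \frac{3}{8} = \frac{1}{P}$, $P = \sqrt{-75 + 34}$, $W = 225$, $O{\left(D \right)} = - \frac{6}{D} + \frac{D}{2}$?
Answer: $\frac{3}{8} + \frac{i \sqrt{41}}{41} \approx 0.375 + 0.15617 i$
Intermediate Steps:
$O{\left(D \right)} = \frac{D}{2} - \frac{6}{D}$ ($O{\left(D \right)} = - \frac{6}{D} + D \frac{1}{2} = - \frac{6}{D} + \frac{D}{2} = \frac{D}{2} - \frac{6}{D}$)
$P = i \sqrt{41}$ ($P = \sqrt{-41} = i \sqrt{41} \approx 6.4031 i$)
$c{\left(n,t \right)} = - \frac{3}{8} - \frac{i \sqrt{41}}{41}$ ($c{\left(n,t \right)} = - \frac{3}{8} + \frac{1}{i \sqrt{41}} = - \frac{3}{8} - \frac{i \sqrt{41}}{41}$)
$- c{\left(O{\left(h{\left(3 \right)} \right)},W \right)} = - (- \frac{3}{8} - \frac{i \sqrt{41}}{41}) = \frac{3}{8} + \frac{i \sqrt{41}}{41}$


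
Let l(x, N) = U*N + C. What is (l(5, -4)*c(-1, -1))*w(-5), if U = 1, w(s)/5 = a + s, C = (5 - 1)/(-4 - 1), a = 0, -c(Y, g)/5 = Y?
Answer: 600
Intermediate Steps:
c(Y, g) = -5*Y
C = -⅘ (C = 4/(-5) = 4*(-⅕) = -⅘ ≈ -0.80000)
w(s) = 5*s (w(s) = 5*(0 + s) = 5*s)
l(x, N) = -⅘ + N (l(x, N) = 1*N - ⅘ = N - ⅘ = -⅘ + N)
(l(5, -4)*c(-1, -1))*w(-5) = ((-⅘ - 4)*(-5*(-1)))*(5*(-5)) = -24/5*5*(-25) = -24*(-25) = 600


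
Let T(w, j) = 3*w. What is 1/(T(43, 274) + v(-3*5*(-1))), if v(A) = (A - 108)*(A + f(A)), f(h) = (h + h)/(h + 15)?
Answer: -1/1359 ≈ -0.00073584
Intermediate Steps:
f(h) = 2*h/(15 + h) (f(h) = (2*h)/(15 + h) = 2*h/(15 + h))
v(A) = (-108 + A)*(A + 2*A/(15 + A)) (v(A) = (A - 108)*(A + 2*A/(15 + A)) = (-108 + A)*(A + 2*A/(15 + A)))
1/(T(43, 274) + v(-3*5*(-1))) = 1/(3*43 + (-3*5*(-1))*(-1836 + (-3*5*(-1))**2 - 91*(-3*5)*(-1))/(15 - 3*5*(-1))) = 1/(129 + (-15*(-1))*(-1836 + (-15*(-1))**2 - (-1365)*(-1))/(15 - 15*(-1))) = 1/(129 + 15*(-1836 + 15**2 - 91*15)/(15 + 15)) = 1/(129 + 15*(-1836 + 225 - 1365)/30) = 1/(129 + 15*(1/30)*(-2976)) = 1/(129 - 1488) = 1/(-1359) = -1/1359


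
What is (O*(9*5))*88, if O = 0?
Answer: 0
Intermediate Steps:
(O*(9*5))*88 = (0*(9*5))*88 = (0*45)*88 = 0*88 = 0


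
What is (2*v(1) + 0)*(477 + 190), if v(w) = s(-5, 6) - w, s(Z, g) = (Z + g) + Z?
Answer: -6670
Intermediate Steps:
s(Z, g) = g + 2*Z
v(w) = -4 - w (v(w) = (6 + 2*(-5)) - w = (6 - 10) - w = -4 - w)
(2*v(1) + 0)*(477 + 190) = (2*(-4 - 1*1) + 0)*(477 + 190) = (2*(-4 - 1) + 0)*667 = (2*(-5) + 0)*667 = (-10 + 0)*667 = -10*667 = -6670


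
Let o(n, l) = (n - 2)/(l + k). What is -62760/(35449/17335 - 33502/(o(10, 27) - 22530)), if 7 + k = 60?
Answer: -81704276811800/4598065317 ≈ -17769.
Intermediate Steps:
k = 53 (k = -7 + 60 = 53)
o(n, l) = (-2 + n)/(53 + l) (o(n, l) = (n - 2)/(l + 53) = (-2 + n)/(53 + l))
-62760/(35449/17335 - 33502/(o(10, 27) - 22530)) = -62760/(35449/17335 - 33502/((-2 + 10)/(53 + 27) - 22530)) = -62760/(35449*(1/17335) - 33502/(8/80 - 22530)) = -62760/(35449/17335 - 33502/((1/80)*8 - 22530)) = -62760/(35449/17335 - 33502/(⅒ - 22530)) = -62760/(35449/17335 - 33502/(-225299/10)) = -62760/(35449/17335 - 33502*(-10/225299)) = -62760/(35449/17335 + 335020/225299) = -62760/13794195951/3905558165 = -62760*3905558165/13794195951 = -81704276811800/4598065317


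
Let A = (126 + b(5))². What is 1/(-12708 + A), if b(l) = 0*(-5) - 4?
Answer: 1/2176 ≈ 0.00045956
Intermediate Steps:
b(l) = -4 (b(l) = 0 - 4 = -4)
A = 14884 (A = (126 - 4)² = 122² = 14884)
1/(-12708 + A) = 1/(-12708 + 14884) = 1/2176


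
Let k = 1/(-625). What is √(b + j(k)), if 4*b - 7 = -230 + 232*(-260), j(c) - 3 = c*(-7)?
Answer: I*√37831847/50 ≈ 123.02*I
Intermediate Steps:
k = -1/625 ≈ -0.0016000
j(c) = 3 - 7*c (j(c) = 3 + c*(-7) = 3 - 7*c)
b = -60543/4 (b = 7/4 + (-230 + 232*(-260))/4 = 7/4 + (-230 - 60320)/4 = 7/4 + (¼)*(-60550) = 7/4 - 30275/2 = -60543/4 ≈ -15136.)
√(b + j(k)) = √(-60543/4 + (3 - 7*(-1/625))) = √(-60543/4 + (3 + 7/625)) = √(-60543/4 + 1882/625) = √(-37831847/2500) = I*√37831847/50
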